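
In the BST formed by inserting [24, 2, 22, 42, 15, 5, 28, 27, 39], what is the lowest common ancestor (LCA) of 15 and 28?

Tree insertion order: [24, 2, 22, 42, 15, 5, 28, 27, 39]
Tree (level-order array): [24, 2, 42, None, 22, 28, None, 15, None, 27, 39, 5]
In a BST, the LCA of p=15, q=28 is the first node v on the
root-to-leaf path with p <= v <= q (go left if both < v, right if both > v).
Walk from root:
  at 24: 15 <= 24 <= 28, this is the LCA
LCA = 24


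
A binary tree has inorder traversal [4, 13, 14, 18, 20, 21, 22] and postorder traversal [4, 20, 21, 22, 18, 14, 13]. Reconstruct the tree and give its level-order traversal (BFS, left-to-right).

Inorder:   [4, 13, 14, 18, 20, 21, 22]
Postorder: [4, 20, 21, 22, 18, 14, 13]
Algorithm: postorder visits root last, so walk postorder right-to-left;
each value is the root of the current inorder slice — split it at that
value, recurse on the right subtree first, then the left.
Recursive splits:
  root=13; inorder splits into left=[4], right=[14, 18, 20, 21, 22]
  root=14; inorder splits into left=[], right=[18, 20, 21, 22]
  root=18; inorder splits into left=[], right=[20, 21, 22]
  root=22; inorder splits into left=[20, 21], right=[]
  root=21; inorder splits into left=[20], right=[]
  root=20; inorder splits into left=[], right=[]
  root=4; inorder splits into left=[], right=[]
Reconstructed level-order: [13, 4, 14, 18, 22, 21, 20]


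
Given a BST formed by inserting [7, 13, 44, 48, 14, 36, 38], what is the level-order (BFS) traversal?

Tree insertion order: [7, 13, 44, 48, 14, 36, 38]
Tree (level-order array): [7, None, 13, None, 44, 14, 48, None, 36, None, None, None, 38]
BFS from the root, enqueuing left then right child of each popped node:
  queue [7] -> pop 7, enqueue [13], visited so far: [7]
  queue [13] -> pop 13, enqueue [44], visited so far: [7, 13]
  queue [44] -> pop 44, enqueue [14, 48], visited so far: [7, 13, 44]
  queue [14, 48] -> pop 14, enqueue [36], visited so far: [7, 13, 44, 14]
  queue [48, 36] -> pop 48, enqueue [none], visited so far: [7, 13, 44, 14, 48]
  queue [36] -> pop 36, enqueue [38], visited so far: [7, 13, 44, 14, 48, 36]
  queue [38] -> pop 38, enqueue [none], visited so far: [7, 13, 44, 14, 48, 36, 38]
Result: [7, 13, 44, 14, 48, 36, 38]


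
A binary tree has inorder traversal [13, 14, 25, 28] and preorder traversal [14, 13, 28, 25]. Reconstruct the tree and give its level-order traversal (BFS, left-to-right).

Inorder:  [13, 14, 25, 28]
Preorder: [14, 13, 28, 25]
Algorithm: preorder visits root first, so consume preorder in order;
for each root, split the current inorder slice at that value into
left-subtree inorder and right-subtree inorder, then recurse.
Recursive splits:
  root=14; inorder splits into left=[13], right=[25, 28]
  root=13; inorder splits into left=[], right=[]
  root=28; inorder splits into left=[25], right=[]
  root=25; inorder splits into left=[], right=[]
Reconstructed level-order: [14, 13, 28, 25]


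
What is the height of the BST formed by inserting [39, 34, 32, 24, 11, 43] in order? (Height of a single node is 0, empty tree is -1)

Insertion order: [39, 34, 32, 24, 11, 43]
Tree (level-order array): [39, 34, 43, 32, None, None, None, 24, None, 11]
Compute height bottom-up (empty subtree = -1):
  height(11) = 1 + max(-1, -1) = 0
  height(24) = 1 + max(0, -1) = 1
  height(32) = 1 + max(1, -1) = 2
  height(34) = 1 + max(2, -1) = 3
  height(43) = 1 + max(-1, -1) = 0
  height(39) = 1 + max(3, 0) = 4
Height = 4


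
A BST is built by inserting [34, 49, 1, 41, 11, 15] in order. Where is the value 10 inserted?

Starting tree (level order): [34, 1, 49, None, 11, 41, None, None, 15]
Insertion path: 34 -> 1 -> 11
Result: insert 10 as left child of 11
Final tree (level order): [34, 1, 49, None, 11, 41, None, 10, 15]


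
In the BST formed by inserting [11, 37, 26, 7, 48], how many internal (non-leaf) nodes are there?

Tree built from: [11, 37, 26, 7, 48]
Tree (level-order array): [11, 7, 37, None, None, 26, 48]
Rule: An internal node has at least one child.
Per-node child counts:
  node 11: 2 child(ren)
  node 7: 0 child(ren)
  node 37: 2 child(ren)
  node 26: 0 child(ren)
  node 48: 0 child(ren)
Matching nodes: [11, 37]
Count of internal (non-leaf) nodes: 2


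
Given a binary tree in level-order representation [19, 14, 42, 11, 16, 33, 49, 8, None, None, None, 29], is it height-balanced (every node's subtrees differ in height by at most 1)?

Tree (level-order array): [19, 14, 42, 11, 16, 33, 49, 8, None, None, None, 29]
Definition: a tree is height-balanced if, at every node, |h(left) - h(right)| <= 1 (empty subtree has height -1).
Bottom-up per-node check:
  node 8: h_left=-1, h_right=-1, diff=0 [OK], height=0
  node 11: h_left=0, h_right=-1, diff=1 [OK], height=1
  node 16: h_left=-1, h_right=-1, diff=0 [OK], height=0
  node 14: h_left=1, h_right=0, diff=1 [OK], height=2
  node 29: h_left=-1, h_right=-1, diff=0 [OK], height=0
  node 33: h_left=0, h_right=-1, diff=1 [OK], height=1
  node 49: h_left=-1, h_right=-1, diff=0 [OK], height=0
  node 42: h_left=1, h_right=0, diff=1 [OK], height=2
  node 19: h_left=2, h_right=2, diff=0 [OK], height=3
All nodes satisfy the balance condition.
Result: Balanced


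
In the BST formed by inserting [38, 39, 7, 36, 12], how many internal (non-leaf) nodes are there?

Tree built from: [38, 39, 7, 36, 12]
Tree (level-order array): [38, 7, 39, None, 36, None, None, 12]
Rule: An internal node has at least one child.
Per-node child counts:
  node 38: 2 child(ren)
  node 7: 1 child(ren)
  node 36: 1 child(ren)
  node 12: 0 child(ren)
  node 39: 0 child(ren)
Matching nodes: [38, 7, 36]
Count of internal (non-leaf) nodes: 3


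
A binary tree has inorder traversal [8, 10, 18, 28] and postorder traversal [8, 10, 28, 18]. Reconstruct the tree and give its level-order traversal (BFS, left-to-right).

Inorder:   [8, 10, 18, 28]
Postorder: [8, 10, 28, 18]
Algorithm: postorder visits root last, so walk postorder right-to-left;
each value is the root of the current inorder slice — split it at that
value, recurse on the right subtree first, then the left.
Recursive splits:
  root=18; inorder splits into left=[8, 10], right=[28]
  root=28; inorder splits into left=[], right=[]
  root=10; inorder splits into left=[8], right=[]
  root=8; inorder splits into left=[], right=[]
Reconstructed level-order: [18, 10, 28, 8]


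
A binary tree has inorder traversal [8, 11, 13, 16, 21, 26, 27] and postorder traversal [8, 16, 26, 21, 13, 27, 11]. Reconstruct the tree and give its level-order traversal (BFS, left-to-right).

Inorder:   [8, 11, 13, 16, 21, 26, 27]
Postorder: [8, 16, 26, 21, 13, 27, 11]
Algorithm: postorder visits root last, so walk postorder right-to-left;
each value is the root of the current inorder slice — split it at that
value, recurse on the right subtree first, then the left.
Recursive splits:
  root=11; inorder splits into left=[8], right=[13, 16, 21, 26, 27]
  root=27; inorder splits into left=[13, 16, 21, 26], right=[]
  root=13; inorder splits into left=[], right=[16, 21, 26]
  root=21; inorder splits into left=[16], right=[26]
  root=26; inorder splits into left=[], right=[]
  root=16; inorder splits into left=[], right=[]
  root=8; inorder splits into left=[], right=[]
Reconstructed level-order: [11, 8, 27, 13, 21, 16, 26]


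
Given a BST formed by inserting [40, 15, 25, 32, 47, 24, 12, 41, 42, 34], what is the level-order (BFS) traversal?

Tree insertion order: [40, 15, 25, 32, 47, 24, 12, 41, 42, 34]
Tree (level-order array): [40, 15, 47, 12, 25, 41, None, None, None, 24, 32, None, 42, None, None, None, 34]
BFS from the root, enqueuing left then right child of each popped node:
  queue [40] -> pop 40, enqueue [15, 47], visited so far: [40]
  queue [15, 47] -> pop 15, enqueue [12, 25], visited so far: [40, 15]
  queue [47, 12, 25] -> pop 47, enqueue [41], visited so far: [40, 15, 47]
  queue [12, 25, 41] -> pop 12, enqueue [none], visited so far: [40, 15, 47, 12]
  queue [25, 41] -> pop 25, enqueue [24, 32], visited so far: [40, 15, 47, 12, 25]
  queue [41, 24, 32] -> pop 41, enqueue [42], visited so far: [40, 15, 47, 12, 25, 41]
  queue [24, 32, 42] -> pop 24, enqueue [none], visited so far: [40, 15, 47, 12, 25, 41, 24]
  queue [32, 42] -> pop 32, enqueue [34], visited so far: [40, 15, 47, 12, 25, 41, 24, 32]
  queue [42, 34] -> pop 42, enqueue [none], visited so far: [40, 15, 47, 12, 25, 41, 24, 32, 42]
  queue [34] -> pop 34, enqueue [none], visited so far: [40, 15, 47, 12, 25, 41, 24, 32, 42, 34]
Result: [40, 15, 47, 12, 25, 41, 24, 32, 42, 34]


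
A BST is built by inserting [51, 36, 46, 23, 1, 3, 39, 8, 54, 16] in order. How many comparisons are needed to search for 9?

Search path for 9: 51 -> 36 -> 23 -> 1 -> 3 -> 8 -> 16
Found: False
Comparisons: 7


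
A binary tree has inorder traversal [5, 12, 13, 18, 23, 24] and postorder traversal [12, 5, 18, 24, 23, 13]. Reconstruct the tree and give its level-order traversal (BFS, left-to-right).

Inorder:   [5, 12, 13, 18, 23, 24]
Postorder: [12, 5, 18, 24, 23, 13]
Algorithm: postorder visits root last, so walk postorder right-to-left;
each value is the root of the current inorder slice — split it at that
value, recurse on the right subtree first, then the left.
Recursive splits:
  root=13; inorder splits into left=[5, 12], right=[18, 23, 24]
  root=23; inorder splits into left=[18], right=[24]
  root=24; inorder splits into left=[], right=[]
  root=18; inorder splits into left=[], right=[]
  root=5; inorder splits into left=[], right=[12]
  root=12; inorder splits into left=[], right=[]
Reconstructed level-order: [13, 5, 23, 12, 18, 24]


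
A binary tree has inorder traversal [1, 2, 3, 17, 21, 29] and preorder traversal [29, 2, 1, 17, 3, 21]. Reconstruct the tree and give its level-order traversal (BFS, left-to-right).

Inorder:  [1, 2, 3, 17, 21, 29]
Preorder: [29, 2, 1, 17, 3, 21]
Algorithm: preorder visits root first, so consume preorder in order;
for each root, split the current inorder slice at that value into
left-subtree inorder and right-subtree inorder, then recurse.
Recursive splits:
  root=29; inorder splits into left=[1, 2, 3, 17, 21], right=[]
  root=2; inorder splits into left=[1], right=[3, 17, 21]
  root=1; inorder splits into left=[], right=[]
  root=17; inorder splits into left=[3], right=[21]
  root=3; inorder splits into left=[], right=[]
  root=21; inorder splits into left=[], right=[]
Reconstructed level-order: [29, 2, 1, 17, 3, 21]


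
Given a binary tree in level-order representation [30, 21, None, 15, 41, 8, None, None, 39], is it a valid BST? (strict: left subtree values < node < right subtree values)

Level-order array: [30, 21, None, 15, 41, 8, None, None, 39]
Validate using subtree bounds (lo, hi): at each node, require lo < value < hi,
then recurse left with hi=value and right with lo=value.
Preorder trace (stopping at first violation):
  at node 30 with bounds (-inf, +inf): OK
  at node 21 with bounds (-inf, 30): OK
  at node 15 with bounds (-inf, 21): OK
  at node 8 with bounds (-inf, 15): OK
  at node 41 with bounds (21, 30): VIOLATION
Node 41 violates its bound: not (21 < 41 < 30).
Result: Not a valid BST


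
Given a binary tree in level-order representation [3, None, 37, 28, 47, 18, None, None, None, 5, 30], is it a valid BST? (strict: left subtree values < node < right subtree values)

Level-order array: [3, None, 37, 28, 47, 18, None, None, None, 5, 30]
Validate using subtree bounds (lo, hi): at each node, require lo < value < hi,
then recurse left with hi=value and right with lo=value.
Preorder trace (stopping at first violation):
  at node 3 with bounds (-inf, +inf): OK
  at node 37 with bounds (3, +inf): OK
  at node 28 with bounds (3, 37): OK
  at node 18 with bounds (3, 28): OK
  at node 5 with bounds (3, 18): OK
  at node 30 with bounds (18, 28): VIOLATION
Node 30 violates its bound: not (18 < 30 < 28).
Result: Not a valid BST


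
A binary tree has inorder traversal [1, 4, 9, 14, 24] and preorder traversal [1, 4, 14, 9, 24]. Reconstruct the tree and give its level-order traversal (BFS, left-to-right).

Inorder:  [1, 4, 9, 14, 24]
Preorder: [1, 4, 14, 9, 24]
Algorithm: preorder visits root first, so consume preorder in order;
for each root, split the current inorder slice at that value into
left-subtree inorder and right-subtree inorder, then recurse.
Recursive splits:
  root=1; inorder splits into left=[], right=[4, 9, 14, 24]
  root=4; inorder splits into left=[], right=[9, 14, 24]
  root=14; inorder splits into left=[9], right=[24]
  root=9; inorder splits into left=[], right=[]
  root=24; inorder splits into left=[], right=[]
Reconstructed level-order: [1, 4, 14, 9, 24]


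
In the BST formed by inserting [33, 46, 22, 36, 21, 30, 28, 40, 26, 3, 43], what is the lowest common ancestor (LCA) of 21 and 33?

Tree insertion order: [33, 46, 22, 36, 21, 30, 28, 40, 26, 3, 43]
Tree (level-order array): [33, 22, 46, 21, 30, 36, None, 3, None, 28, None, None, 40, None, None, 26, None, None, 43]
In a BST, the LCA of p=21, q=33 is the first node v on the
root-to-leaf path with p <= v <= q (go left if both < v, right if both > v).
Walk from root:
  at 33: 21 <= 33 <= 33, this is the LCA
LCA = 33


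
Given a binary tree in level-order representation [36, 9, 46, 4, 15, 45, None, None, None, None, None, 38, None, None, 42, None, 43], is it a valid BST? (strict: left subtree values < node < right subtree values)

Level-order array: [36, 9, 46, 4, 15, 45, None, None, None, None, None, 38, None, None, 42, None, 43]
Validate using subtree bounds (lo, hi): at each node, require lo < value < hi,
then recurse left with hi=value and right with lo=value.
Preorder trace (stopping at first violation):
  at node 36 with bounds (-inf, +inf): OK
  at node 9 with bounds (-inf, 36): OK
  at node 4 with bounds (-inf, 9): OK
  at node 15 with bounds (9, 36): OK
  at node 46 with bounds (36, +inf): OK
  at node 45 with bounds (36, 46): OK
  at node 38 with bounds (36, 45): OK
  at node 42 with bounds (38, 45): OK
  at node 43 with bounds (42, 45): OK
No violation found at any node.
Result: Valid BST


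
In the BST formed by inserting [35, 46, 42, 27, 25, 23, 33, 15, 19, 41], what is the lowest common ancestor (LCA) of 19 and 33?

Tree insertion order: [35, 46, 42, 27, 25, 23, 33, 15, 19, 41]
Tree (level-order array): [35, 27, 46, 25, 33, 42, None, 23, None, None, None, 41, None, 15, None, None, None, None, 19]
In a BST, the LCA of p=19, q=33 is the first node v on the
root-to-leaf path with p <= v <= q (go left if both < v, right if both > v).
Walk from root:
  at 35: both 19 and 33 < 35, go left
  at 27: 19 <= 27 <= 33, this is the LCA
LCA = 27


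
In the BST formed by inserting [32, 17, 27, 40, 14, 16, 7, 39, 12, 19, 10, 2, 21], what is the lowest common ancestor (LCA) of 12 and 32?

Tree insertion order: [32, 17, 27, 40, 14, 16, 7, 39, 12, 19, 10, 2, 21]
Tree (level-order array): [32, 17, 40, 14, 27, 39, None, 7, 16, 19, None, None, None, 2, 12, None, None, None, 21, None, None, 10]
In a BST, the LCA of p=12, q=32 is the first node v on the
root-to-leaf path with p <= v <= q (go left if both < v, right if both > v).
Walk from root:
  at 32: 12 <= 32 <= 32, this is the LCA
LCA = 32


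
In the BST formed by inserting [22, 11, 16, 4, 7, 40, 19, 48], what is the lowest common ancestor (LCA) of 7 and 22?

Tree insertion order: [22, 11, 16, 4, 7, 40, 19, 48]
Tree (level-order array): [22, 11, 40, 4, 16, None, 48, None, 7, None, 19]
In a BST, the LCA of p=7, q=22 is the first node v on the
root-to-leaf path with p <= v <= q (go left if both < v, right if both > v).
Walk from root:
  at 22: 7 <= 22 <= 22, this is the LCA
LCA = 22


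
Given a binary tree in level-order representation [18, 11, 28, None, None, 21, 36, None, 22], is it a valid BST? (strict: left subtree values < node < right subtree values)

Level-order array: [18, 11, 28, None, None, 21, 36, None, 22]
Validate using subtree bounds (lo, hi): at each node, require lo < value < hi,
then recurse left with hi=value and right with lo=value.
Preorder trace (stopping at first violation):
  at node 18 with bounds (-inf, +inf): OK
  at node 11 with bounds (-inf, 18): OK
  at node 28 with bounds (18, +inf): OK
  at node 21 with bounds (18, 28): OK
  at node 22 with bounds (21, 28): OK
  at node 36 with bounds (28, +inf): OK
No violation found at any node.
Result: Valid BST


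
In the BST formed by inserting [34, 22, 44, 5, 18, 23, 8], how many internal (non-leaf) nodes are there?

Tree built from: [34, 22, 44, 5, 18, 23, 8]
Tree (level-order array): [34, 22, 44, 5, 23, None, None, None, 18, None, None, 8]
Rule: An internal node has at least one child.
Per-node child counts:
  node 34: 2 child(ren)
  node 22: 2 child(ren)
  node 5: 1 child(ren)
  node 18: 1 child(ren)
  node 8: 0 child(ren)
  node 23: 0 child(ren)
  node 44: 0 child(ren)
Matching nodes: [34, 22, 5, 18]
Count of internal (non-leaf) nodes: 4


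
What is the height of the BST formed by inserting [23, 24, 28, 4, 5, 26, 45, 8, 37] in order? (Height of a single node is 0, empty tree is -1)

Insertion order: [23, 24, 28, 4, 5, 26, 45, 8, 37]
Tree (level-order array): [23, 4, 24, None, 5, None, 28, None, 8, 26, 45, None, None, None, None, 37]
Compute height bottom-up (empty subtree = -1):
  height(8) = 1 + max(-1, -1) = 0
  height(5) = 1 + max(-1, 0) = 1
  height(4) = 1 + max(-1, 1) = 2
  height(26) = 1 + max(-1, -1) = 0
  height(37) = 1 + max(-1, -1) = 0
  height(45) = 1 + max(0, -1) = 1
  height(28) = 1 + max(0, 1) = 2
  height(24) = 1 + max(-1, 2) = 3
  height(23) = 1 + max(2, 3) = 4
Height = 4


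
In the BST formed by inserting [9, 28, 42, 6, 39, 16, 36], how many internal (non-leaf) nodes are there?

Tree built from: [9, 28, 42, 6, 39, 16, 36]
Tree (level-order array): [9, 6, 28, None, None, 16, 42, None, None, 39, None, 36]
Rule: An internal node has at least one child.
Per-node child counts:
  node 9: 2 child(ren)
  node 6: 0 child(ren)
  node 28: 2 child(ren)
  node 16: 0 child(ren)
  node 42: 1 child(ren)
  node 39: 1 child(ren)
  node 36: 0 child(ren)
Matching nodes: [9, 28, 42, 39]
Count of internal (non-leaf) nodes: 4


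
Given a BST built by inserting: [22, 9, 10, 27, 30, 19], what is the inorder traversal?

Tree insertion order: [22, 9, 10, 27, 30, 19]
Tree (level-order array): [22, 9, 27, None, 10, None, 30, None, 19]
Inorder traversal: [9, 10, 19, 22, 27, 30]


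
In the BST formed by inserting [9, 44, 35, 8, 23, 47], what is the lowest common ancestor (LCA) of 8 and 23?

Tree insertion order: [9, 44, 35, 8, 23, 47]
Tree (level-order array): [9, 8, 44, None, None, 35, 47, 23]
In a BST, the LCA of p=8, q=23 is the first node v on the
root-to-leaf path with p <= v <= q (go left if both < v, right if both > v).
Walk from root:
  at 9: 8 <= 9 <= 23, this is the LCA
LCA = 9


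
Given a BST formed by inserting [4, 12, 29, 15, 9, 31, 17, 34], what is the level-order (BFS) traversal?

Tree insertion order: [4, 12, 29, 15, 9, 31, 17, 34]
Tree (level-order array): [4, None, 12, 9, 29, None, None, 15, 31, None, 17, None, 34]
BFS from the root, enqueuing left then right child of each popped node:
  queue [4] -> pop 4, enqueue [12], visited so far: [4]
  queue [12] -> pop 12, enqueue [9, 29], visited so far: [4, 12]
  queue [9, 29] -> pop 9, enqueue [none], visited so far: [4, 12, 9]
  queue [29] -> pop 29, enqueue [15, 31], visited so far: [4, 12, 9, 29]
  queue [15, 31] -> pop 15, enqueue [17], visited so far: [4, 12, 9, 29, 15]
  queue [31, 17] -> pop 31, enqueue [34], visited so far: [4, 12, 9, 29, 15, 31]
  queue [17, 34] -> pop 17, enqueue [none], visited so far: [4, 12, 9, 29, 15, 31, 17]
  queue [34] -> pop 34, enqueue [none], visited so far: [4, 12, 9, 29, 15, 31, 17, 34]
Result: [4, 12, 9, 29, 15, 31, 17, 34]


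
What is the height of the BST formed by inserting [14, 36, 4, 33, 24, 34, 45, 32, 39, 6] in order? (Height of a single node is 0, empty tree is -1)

Insertion order: [14, 36, 4, 33, 24, 34, 45, 32, 39, 6]
Tree (level-order array): [14, 4, 36, None, 6, 33, 45, None, None, 24, 34, 39, None, None, 32]
Compute height bottom-up (empty subtree = -1):
  height(6) = 1 + max(-1, -1) = 0
  height(4) = 1 + max(-1, 0) = 1
  height(32) = 1 + max(-1, -1) = 0
  height(24) = 1 + max(-1, 0) = 1
  height(34) = 1 + max(-1, -1) = 0
  height(33) = 1 + max(1, 0) = 2
  height(39) = 1 + max(-1, -1) = 0
  height(45) = 1 + max(0, -1) = 1
  height(36) = 1 + max(2, 1) = 3
  height(14) = 1 + max(1, 3) = 4
Height = 4


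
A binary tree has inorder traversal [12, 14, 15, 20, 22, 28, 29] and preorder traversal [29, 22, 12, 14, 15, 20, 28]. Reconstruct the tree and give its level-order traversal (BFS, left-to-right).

Inorder:  [12, 14, 15, 20, 22, 28, 29]
Preorder: [29, 22, 12, 14, 15, 20, 28]
Algorithm: preorder visits root first, so consume preorder in order;
for each root, split the current inorder slice at that value into
left-subtree inorder and right-subtree inorder, then recurse.
Recursive splits:
  root=29; inorder splits into left=[12, 14, 15, 20, 22, 28], right=[]
  root=22; inorder splits into left=[12, 14, 15, 20], right=[28]
  root=12; inorder splits into left=[], right=[14, 15, 20]
  root=14; inorder splits into left=[], right=[15, 20]
  root=15; inorder splits into left=[], right=[20]
  root=20; inorder splits into left=[], right=[]
  root=28; inorder splits into left=[], right=[]
Reconstructed level-order: [29, 22, 12, 28, 14, 15, 20]


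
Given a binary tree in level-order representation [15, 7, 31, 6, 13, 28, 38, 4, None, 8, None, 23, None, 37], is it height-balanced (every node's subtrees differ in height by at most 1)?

Tree (level-order array): [15, 7, 31, 6, 13, 28, 38, 4, None, 8, None, 23, None, 37]
Definition: a tree is height-balanced if, at every node, |h(left) - h(right)| <= 1 (empty subtree has height -1).
Bottom-up per-node check:
  node 4: h_left=-1, h_right=-1, diff=0 [OK], height=0
  node 6: h_left=0, h_right=-1, diff=1 [OK], height=1
  node 8: h_left=-1, h_right=-1, diff=0 [OK], height=0
  node 13: h_left=0, h_right=-1, diff=1 [OK], height=1
  node 7: h_left=1, h_right=1, diff=0 [OK], height=2
  node 23: h_left=-1, h_right=-1, diff=0 [OK], height=0
  node 28: h_left=0, h_right=-1, diff=1 [OK], height=1
  node 37: h_left=-1, h_right=-1, diff=0 [OK], height=0
  node 38: h_left=0, h_right=-1, diff=1 [OK], height=1
  node 31: h_left=1, h_right=1, diff=0 [OK], height=2
  node 15: h_left=2, h_right=2, diff=0 [OK], height=3
All nodes satisfy the balance condition.
Result: Balanced


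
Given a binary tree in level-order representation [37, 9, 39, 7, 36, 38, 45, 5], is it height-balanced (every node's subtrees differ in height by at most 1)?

Tree (level-order array): [37, 9, 39, 7, 36, 38, 45, 5]
Definition: a tree is height-balanced if, at every node, |h(left) - h(right)| <= 1 (empty subtree has height -1).
Bottom-up per-node check:
  node 5: h_left=-1, h_right=-1, diff=0 [OK], height=0
  node 7: h_left=0, h_right=-1, diff=1 [OK], height=1
  node 36: h_left=-1, h_right=-1, diff=0 [OK], height=0
  node 9: h_left=1, h_right=0, diff=1 [OK], height=2
  node 38: h_left=-1, h_right=-1, diff=0 [OK], height=0
  node 45: h_left=-1, h_right=-1, diff=0 [OK], height=0
  node 39: h_left=0, h_right=0, diff=0 [OK], height=1
  node 37: h_left=2, h_right=1, diff=1 [OK], height=3
All nodes satisfy the balance condition.
Result: Balanced


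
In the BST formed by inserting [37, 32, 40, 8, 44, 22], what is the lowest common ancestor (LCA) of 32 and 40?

Tree insertion order: [37, 32, 40, 8, 44, 22]
Tree (level-order array): [37, 32, 40, 8, None, None, 44, None, 22]
In a BST, the LCA of p=32, q=40 is the first node v on the
root-to-leaf path with p <= v <= q (go left if both < v, right if both > v).
Walk from root:
  at 37: 32 <= 37 <= 40, this is the LCA
LCA = 37


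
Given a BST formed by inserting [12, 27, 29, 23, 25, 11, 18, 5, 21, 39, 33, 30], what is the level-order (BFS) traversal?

Tree insertion order: [12, 27, 29, 23, 25, 11, 18, 5, 21, 39, 33, 30]
Tree (level-order array): [12, 11, 27, 5, None, 23, 29, None, None, 18, 25, None, 39, None, 21, None, None, 33, None, None, None, 30]
BFS from the root, enqueuing left then right child of each popped node:
  queue [12] -> pop 12, enqueue [11, 27], visited so far: [12]
  queue [11, 27] -> pop 11, enqueue [5], visited so far: [12, 11]
  queue [27, 5] -> pop 27, enqueue [23, 29], visited so far: [12, 11, 27]
  queue [5, 23, 29] -> pop 5, enqueue [none], visited so far: [12, 11, 27, 5]
  queue [23, 29] -> pop 23, enqueue [18, 25], visited so far: [12, 11, 27, 5, 23]
  queue [29, 18, 25] -> pop 29, enqueue [39], visited so far: [12, 11, 27, 5, 23, 29]
  queue [18, 25, 39] -> pop 18, enqueue [21], visited so far: [12, 11, 27, 5, 23, 29, 18]
  queue [25, 39, 21] -> pop 25, enqueue [none], visited so far: [12, 11, 27, 5, 23, 29, 18, 25]
  queue [39, 21] -> pop 39, enqueue [33], visited so far: [12, 11, 27, 5, 23, 29, 18, 25, 39]
  queue [21, 33] -> pop 21, enqueue [none], visited so far: [12, 11, 27, 5, 23, 29, 18, 25, 39, 21]
  queue [33] -> pop 33, enqueue [30], visited so far: [12, 11, 27, 5, 23, 29, 18, 25, 39, 21, 33]
  queue [30] -> pop 30, enqueue [none], visited so far: [12, 11, 27, 5, 23, 29, 18, 25, 39, 21, 33, 30]
Result: [12, 11, 27, 5, 23, 29, 18, 25, 39, 21, 33, 30]


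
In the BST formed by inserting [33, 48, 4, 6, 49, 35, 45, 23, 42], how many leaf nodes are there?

Tree built from: [33, 48, 4, 6, 49, 35, 45, 23, 42]
Tree (level-order array): [33, 4, 48, None, 6, 35, 49, None, 23, None, 45, None, None, None, None, 42]
Rule: A leaf has 0 children.
Per-node child counts:
  node 33: 2 child(ren)
  node 4: 1 child(ren)
  node 6: 1 child(ren)
  node 23: 0 child(ren)
  node 48: 2 child(ren)
  node 35: 1 child(ren)
  node 45: 1 child(ren)
  node 42: 0 child(ren)
  node 49: 0 child(ren)
Matching nodes: [23, 42, 49]
Count of leaf nodes: 3


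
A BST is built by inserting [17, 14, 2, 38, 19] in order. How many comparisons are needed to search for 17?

Search path for 17: 17
Found: True
Comparisons: 1


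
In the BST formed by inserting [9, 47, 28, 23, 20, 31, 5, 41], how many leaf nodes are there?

Tree built from: [9, 47, 28, 23, 20, 31, 5, 41]
Tree (level-order array): [9, 5, 47, None, None, 28, None, 23, 31, 20, None, None, 41]
Rule: A leaf has 0 children.
Per-node child counts:
  node 9: 2 child(ren)
  node 5: 0 child(ren)
  node 47: 1 child(ren)
  node 28: 2 child(ren)
  node 23: 1 child(ren)
  node 20: 0 child(ren)
  node 31: 1 child(ren)
  node 41: 0 child(ren)
Matching nodes: [5, 20, 41]
Count of leaf nodes: 3


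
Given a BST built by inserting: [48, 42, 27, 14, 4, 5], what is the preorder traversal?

Tree insertion order: [48, 42, 27, 14, 4, 5]
Tree (level-order array): [48, 42, None, 27, None, 14, None, 4, None, None, 5]
Preorder traversal: [48, 42, 27, 14, 4, 5]


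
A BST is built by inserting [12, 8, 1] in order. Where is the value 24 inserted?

Starting tree (level order): [12, 8, None, 1]
Insertion path: 12
Result: insert 24 as right child of 12
Final tree (level order): [12, 8, 24, 1]


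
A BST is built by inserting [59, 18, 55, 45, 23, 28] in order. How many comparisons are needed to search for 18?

Search path for 18: 59 -> 18
Found: True
Comparisons: 2


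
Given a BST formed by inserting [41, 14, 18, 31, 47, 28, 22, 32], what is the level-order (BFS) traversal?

Tree insertion order: [41, 14, 18, 31, 47, 28, 22, 32]
Tree (level-order array): [41, 14, 47, None, 18, None, None, None, 31, 28, 32, 22]
BFS from the root, enqueuing left then right child of each popped node:
  queue [41] -> pop 41, enqueue [14, 47], visited so far: [41]
  queue [14, 47] -> pop 14, enqueue [18], visited so far: [41, 14]
  queue [47, 18] -> pop 47, enqueue [none], visited so far: [41, 14, 47]
  queue [18] -> pop 18, enqueue [31], visited so far: [41, 14, 47, 18]
  queue [31] -> pop 31, enqueue [28, 32], visited so far: [41, 14, 47, 18, 31]
  queue [28, 32] -> pop 28, enqueue [22], visited so far: [41, 14, 47, 18, 31, 28]
  queue [32, 22] -> pop 32, enqueue [none], visited so far: [41, 14, 47, 18, 31, 28, 32]
  queue [22] -> pop 22, enqueue [none], visited so far: [41, 14, 47, 18, 31, 28, 32, 22]
Result: [41, 14, 47, 18, 31, 28, 32, 22]


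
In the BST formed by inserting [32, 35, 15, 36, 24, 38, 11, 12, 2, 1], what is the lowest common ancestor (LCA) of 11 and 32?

Tree insertion order: [32, 35, 15, 36, 24, 38, 11, 12, 2, 1]
Tree (level-order array): [32, 15, 35, 11, 24, None, 36, 2, 12, None, None, None, 38, 1]
In a BST, the LCA of p=11, q=32 is the first node v on the
root-to-leaf path with p <= v <= q (go left if both < v, right if both > v).
Walk from root:
  at 32: 11 <= 32 <= 32, this is the LCA
LCA = 32


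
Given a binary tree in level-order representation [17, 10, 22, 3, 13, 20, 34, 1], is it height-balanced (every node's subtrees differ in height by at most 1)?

Tree (level-order array): [17, 10, 22, 3, 13, 20, 34, 1]
Definition: a tree is height-balanced if, at every node, |h(left) - h(right)| <= 1 (empty subtree has height -1).
Bottom-up per-node check:
  node 1: h_left=-1, h_right=-1, diff=0 [OK], height=0
  node 3: h_left=0, h_right=-1, diff=1 [OK], height=1
  node 13: h_left=-1, h_right=-1, diff=0 [OK], height=0
  node 10: h_left=1, h_right=0, diff=1 [OK], height=2
  node 20: h_left=-1, h_right=-1, diff=0 [OK], height=0
  node 34: h_left=-1, h_right=-1, diff=0 [OK], height=0
  node 22: h_left=0, h_right=0, diff=0 [OK], height=1
  node 17: h_left=2, h_right=1, diff=1 [OK], height=3
All nodes satisfy the balance condition.
Result: Balanced


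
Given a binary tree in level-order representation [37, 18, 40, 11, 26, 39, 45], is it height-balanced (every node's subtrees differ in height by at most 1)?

Tree (level-order array): [37, 18, 40, 11, 26, 39, 45]
Definition: a tree is height-balanced if, at every node, |h(left) - h(right)| <= 1 (empty subtree has height -1).
Bottom-up per-node check:
  node 11: h_left=-1, h_right=-1, diff=0 [OK], height=0
  node 26: h_left=-1, h_right=-1, diff=0 [OK], height=0
  node 18: h_left=0, h_right=0, diff=0 [OK], height=1
  node 39: h_left=-1, h_right=-1, diff=0 [OK], height=0
  node 45: h_left=-1, h_right=-1, diff=0 [OK], height=0
  node 40: h_left=0, h_right=0, diff=0 [OK], height=1
  node 37: h_left=1, h_right=1, diff=0 [OK], height=2
All nodes satisfy the balance condition.
Result: Balanced


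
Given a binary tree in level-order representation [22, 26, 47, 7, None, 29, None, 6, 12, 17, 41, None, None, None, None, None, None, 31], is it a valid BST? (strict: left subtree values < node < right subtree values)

Level-order array: [22, 26, 47, 7, None, 29, None, 6, 12, 17, 41, None, None, None, None, None, None, 31]
Validate using subtree bounds (lo, hi): at each node, require lo < value < hi,
then recurse left with hi=value and right with lo=value.
Preorder trace (stopping at first violation):
  at node 22 with bounds (-inf, +inf): OK
  at node 26 with bounds (-inf, 22): VIOLATION
Node 26 violates its bound: not (-inf < 26 < 22).
Result: Not a valid BST


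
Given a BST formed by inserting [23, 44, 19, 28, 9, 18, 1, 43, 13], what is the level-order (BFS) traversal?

Tree insertion order: [23, 44, 19, 28, 9, 18, 1, 43, 13]
Tree (level-order array): [23, 19, 44, 9, None, 28, None, 1, 18, None, 43, None, None, 13]
BFS from the root, enqueuing left then right child of each popped node:
  queue [23] -> pop 23, enqueue [19, 44], visited so far: [23]
  queue [19, 44] -> pop 19, enqueue [9], visited so far: [23, 19]
  queue [44, 9] -> pop 44, enqueue [28], visited so far: [23, 19, 44]
  queue [9, 28] -> pop 9, enqueue [1, 18], visited so far: [23, 19, 44, 9]
  queue [28, 1, 18] -> pop 28, enqueue [43], visited so far: [23, 19, 44, 9, 28]
  queue [1, 18, 43] -> pop 1, enqueue [none], visited so far: [23, 19, 44, 9, 28, 1]
  queue [18, 43] -> pop 18, enqueue [13], visited so far: [23, 19, 44, 9, 28, 1, 18]
  queue [43, 13] -> pop 43, enqueue [none], visited so far: [23, 19, 44, 9, 28, 1, 18, 43]
  queue [13] -> pop 13, enqueue [none], visited so far: [23, 19, 44, 9, 28, 1, 18, 43, 13]
Result: [23, 19, 44, 9, 28, 1, 18, 43, 13]


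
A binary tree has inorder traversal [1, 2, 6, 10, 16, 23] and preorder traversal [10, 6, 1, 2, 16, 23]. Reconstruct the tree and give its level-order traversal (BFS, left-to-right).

Inorder:  [1, 2, 6, 10, 16, 23]
Preorder: [10, 6, 1, 2, 16, 23]
Algorithm: preorder visits root first, so consume preorder in order;
for each root, split the current inorder slice at that value into
left-subtree inorder and right-subtree inorder, then recurse.
Recursive splits:
  root=10; inorder splits into left=[1, 2, 6], right=[16, 23]
  root=6; inorder splits into left=[1, 2], right=[]
  root=1; inorder splits into left=[], right=[2]
  root=2; inorder splits into left=[], right=[]
  root=16; inorder splits into left=[], right=[23]
  root=23; inorder splits into left=[], right=[]
Reconstructed level-order: [10, 6, 16, 1, 23, 2]


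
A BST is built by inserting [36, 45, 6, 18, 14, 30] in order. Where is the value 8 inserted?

Starting tree (level order): [36, 6, 45, None, 18, None, None, 14, 30]
Insertion path: 36 -> 6 -> 18 -> 14
Result: insert 8 as left child of 14
Final tree (level order): [36, 6, 45, None, 18, None, None, 14, 30, 8]


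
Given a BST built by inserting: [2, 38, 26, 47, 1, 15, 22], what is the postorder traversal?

Tree insertion order: [2, 38, 26, 47, 1, 15, 22]
Tree (level-order array): [2, 1, 38, None, None, 26, 47, 15, None, None, None, None, 22]
Postorder traversal: [1, 22, 15, 26, 47, 38, 2]


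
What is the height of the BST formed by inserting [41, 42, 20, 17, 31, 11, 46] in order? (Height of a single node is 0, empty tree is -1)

Insertion order: [41, 42, 20, 17, 31, 11, 46]
Tree (level-order array): [41, 20, 42, 17, 31, None, 46, 11]
Compute height bottom-up (empty subtree = -1):
  height(11) = 1 + max(-1, -1) = 0
  height(17) = 1 + max(0, -1) = 1
  height(31) = 1 + max(-1, -1) = 0
  height(20) = 1 + max(1, 0) = 2
  height(46) = 1 + max(-1, -1) = 0
  height(42) = 1 + max(-1, 0) = 1
  height(41) = 1 + max(2, 1) = 3
Height = 3


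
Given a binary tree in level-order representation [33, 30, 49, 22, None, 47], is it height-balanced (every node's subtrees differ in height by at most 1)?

Tree (level-order array): [33, 30, 49, 22, None, 47]
Definition: a tree is height-balanced if, at every node, |h(left) - h(right)| <= 1 (empty subtree has height -1).
Bottom-up per-node check:
  node 22: h_left=-1, h_right=-1, diff=0 [OK], height=0
  node 30: h_left=0, h_right=-1, diff=1 [OK], height=1
  node 47: h_left=-1, h_right=-1, diff=0 [OK], height=0
  node 49: h_left=0, h_right=-1, diff=1 [OK], height=1
  node 33: h_left=1, h_right=1, diff=0 [OK], height=2
All nodes satisfy the balance condition.
Result: Balanced


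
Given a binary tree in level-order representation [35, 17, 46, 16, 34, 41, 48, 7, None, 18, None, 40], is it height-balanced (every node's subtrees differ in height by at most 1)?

Tree (level-order array): [35, 17, 46, 16, 34, 41, 48, 7, None, 18, None, 40]
Definition: a tree is height-balanced if, at every node, |h(left) - h(right)| <= 1 (empty subtree has height -1).
Bottom-up per-node check:
  node 7: h_left=-1, h_right=-1, diff=0 [OK], height=0
  node 16: h_left=0, h_right=-1, diff=1 [OK], height=1
  node 18: h_left=-1, h_right=-1, diff=0 [OK], height=0
  node 34: h_left=0, h_right=-1, diff=1 [OK], height=1
  node 17: h_left=1, h_right=1, diff=0 [OK], height=2
  node 40: h_left=-1, h_right=-1, diff=0 [OK], height=0
  node 41: h_left=0, h_right=-1, diff=1 [OK], height=1
  node 48: h_left=-1, h_right=-1, diff=0 [OK], height=0
  node 46: h_left=1, h_right=0, diff=1 [OK], height=2
  node 35: h_left=2, h_right=2, diff=0 [OK], height=3
All nodes satisfy the balance condition.
Result: Balanced


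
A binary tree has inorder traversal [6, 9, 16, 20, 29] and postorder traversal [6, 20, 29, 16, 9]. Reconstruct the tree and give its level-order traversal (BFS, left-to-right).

Inorder:   [6, 9, 16, 20, 29]
Postorder: [6, 20, 29, 16, 9]
Algorithm: postorder visits root last, so walk postorder right-to-left;
each value is the root of the current inorder slice — split it at that
value, recurse on the right subtree first, then the left.
Recursive splits:
  root=9; inorder splits into left=[6], right=[16, 20, 29]
  root=16; inorder splits into left=[], right=[20, 29]
  root=29; inorder splits into left=[20], right=[]
  root=20; inorder splits into left=[], right=[]
  root=6; inorder splits into left=[], right=[]
Reconstructed level-order: [9, 6, 16, 29, 20]


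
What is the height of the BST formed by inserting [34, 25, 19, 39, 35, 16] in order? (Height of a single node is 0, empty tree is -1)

Insertion order: [34, 25, 19, 39, 35, 16]
Tree (level-order array): [34, 25, 39, 19, None, 35, None, 16]
Compute height bottom-up (empty subtree = -1):
  height(16) = 1 + max(-1, -1) = 0
  height(19) = 1 + max(0, -1) = 1
  height(25) = 1 + max(1, -1) = 2
  height(35) = 1 + max(-1, -1) = 0
  height(39) = 1 + max(0, -1) = 1
  height(34) = 1 + max(2, 1) = 3
Height = 3


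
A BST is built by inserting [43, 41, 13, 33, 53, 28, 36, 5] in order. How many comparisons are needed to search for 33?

Search path for 33: 43 -> 41 -> 13 -> 33
Found: True
Comparisons: 4


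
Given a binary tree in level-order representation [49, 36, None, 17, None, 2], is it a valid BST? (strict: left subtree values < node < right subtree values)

Level-order array: [49, 36, None, 17, None, 2]
Validate using subtree bounds (lo, hi): at each node, require lo < value < hi,
then recurse left with hi=value and right with lo=value.
Preorder trace (stopping at first violation):
  at node 49 with bounds (-inf, +inf): OK
  at node 36 with bounds (-inf, 49): OK
  at node 17 with bounds (-inf, 36): OK
  at node 2 with bounds (-inf, 17): OK
No violation found at any node.
Result: Valid BST


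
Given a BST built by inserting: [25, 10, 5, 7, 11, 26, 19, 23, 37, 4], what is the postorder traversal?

Tree insertion order: [25, 10, 5, 7, 11, 26, 19, 23, 37, 4]
Tree (level-order array): [25, 10, 26, 5, 11, None, 37, 4, 7, None, 19, None, None, None, None, None, None, None, 23]
Postorder traversal: [4, 7, 5, 23, 19, 11, 10, 37, 26, 25]


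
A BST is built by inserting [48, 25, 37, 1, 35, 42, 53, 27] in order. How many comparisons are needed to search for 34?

Search path for 34: 48 -> 25 -> 37 -> 35 -> 27
Found: False
Comparisons: 5


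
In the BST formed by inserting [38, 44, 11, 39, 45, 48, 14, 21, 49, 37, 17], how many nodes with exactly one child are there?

Tree built from: [38, 44, 11, 39, 45, 48, 14, 21, 49, 37, 17]
Tree (level-order array): [38, 11, 44, None, 14, 39, 45, None, 21, None, None, None, 48, 17, 37, None, 49]
Rule: These are nodes with exactly 1 non-null child.
Per-node child counts:
  node 38: 2 child(ren)
  node 11: 1 child(ren)
  node 14: 1 child(ren)
  node 21: 2 child(ren)
  node 17: 0 child(ren)
  node 37: 0 child(ren)
  node 44: 2 child(ren)
  node 39: 0 child(ren)
  node 45: 1 child(ren)
  node 48: 1 child(ren)
  node 49: 0 child(ren)
Matching nodes: [11, 14, 45, 48]
Count of nodes with exactly one child: 4


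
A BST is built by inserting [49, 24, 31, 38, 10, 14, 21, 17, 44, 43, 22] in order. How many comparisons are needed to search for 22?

Search path for 22: 49 -> 24 -> 10 -> 14 -> 21 -> 22
Found: True
Comparisons: 6


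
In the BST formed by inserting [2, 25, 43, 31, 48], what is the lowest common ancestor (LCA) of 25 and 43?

Tree insertion order: [2, 25, 43, 31, 48]
Tree (level-order array): [2, None, 25, None, 43, 31, 48]
In a BST, the LCA of p=25, q=43 is the first node v on the
root-to-leaf path with p <= v <= q (go left if both < v, right if both > v).
Walk from root:
  at 2: both 25 and 43 > 2, go right
  at 25: 25 <= 25 <= 43, this is the LCA
LCA = 25


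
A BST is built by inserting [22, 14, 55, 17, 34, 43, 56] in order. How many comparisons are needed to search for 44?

Search path for 44: 22 -> 55 -> 34 -> 43
Found: False
Comparisons: 4


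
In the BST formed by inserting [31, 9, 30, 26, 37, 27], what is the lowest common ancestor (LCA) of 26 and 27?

Tree insertion order: [31, 9, 30, 26, 37, 27]
Tree (level-order array): [31, 9, 37, None, 30, None, None, 26, None, None, 27]
In a BST, the LCA of p=26, q=27 is the first node v on the
root-to-leaf path with p <= v <= q (go left if both < v, right if both > v).
Walk from root:
  at 31: both 26 and 27 < 31, go left
  at 9: both 26 and 27 > 9, go right
  at 30: both 26 and 27 < 30, go left
  at 26: 26 <= 26 <= 27, this is the LCA
LCA = 26
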